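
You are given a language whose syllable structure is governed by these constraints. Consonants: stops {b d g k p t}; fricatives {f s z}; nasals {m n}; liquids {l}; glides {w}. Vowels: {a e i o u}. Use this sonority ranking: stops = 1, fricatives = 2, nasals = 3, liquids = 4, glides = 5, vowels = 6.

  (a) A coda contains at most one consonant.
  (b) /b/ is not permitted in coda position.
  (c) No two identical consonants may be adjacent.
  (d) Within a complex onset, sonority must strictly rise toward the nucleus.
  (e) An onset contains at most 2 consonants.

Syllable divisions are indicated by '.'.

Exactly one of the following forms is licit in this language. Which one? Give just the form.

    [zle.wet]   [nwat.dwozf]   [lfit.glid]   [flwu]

[zle.wet]

[zle.wet] — σ1 onset /zl/ (2→4 rises), coda /∅/ ok; σ2 onset /w/, coda /t/ ok → licit
[nwat.dwozf] — violates constraint (a): syllable 2 coda /zf/ has 2 consonants (> 1) → illicit
[lfit.glid] — violates constraint (d): syllable 1 onset /lf/: /l/ (liquid, 4) → /f/ (fricative, 2) does not rise → illicit
[flwu] — violates constraint (e): syllable 1 onset /flw/ has 3 consonants (> 2) → illicit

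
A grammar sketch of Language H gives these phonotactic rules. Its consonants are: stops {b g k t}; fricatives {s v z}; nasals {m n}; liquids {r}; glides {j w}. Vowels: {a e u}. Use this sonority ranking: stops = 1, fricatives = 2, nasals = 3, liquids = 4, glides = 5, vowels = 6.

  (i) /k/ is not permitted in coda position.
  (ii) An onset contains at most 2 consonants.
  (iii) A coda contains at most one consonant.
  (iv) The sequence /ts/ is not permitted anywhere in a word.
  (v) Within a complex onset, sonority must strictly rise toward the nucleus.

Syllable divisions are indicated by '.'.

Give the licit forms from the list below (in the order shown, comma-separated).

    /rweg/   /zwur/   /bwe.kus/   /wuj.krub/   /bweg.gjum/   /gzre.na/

/rweg/ — σ1 onset /rw/ (4→5 rises), coda /g/ ok → licit
/zwur/ — σ1 onset /zw/ (2→5 rises), coda /r/ ok → licit
/bwe.kus/ — σ1 onset /bw/ (1→5 rises), coda /∅/ ok; σ2 onset /k/, coda /s/ ok → licit
/wuj.krub/ — σ1 onset /w/, coda /j/ ok; σ2 onset /kr/ (1→4 rises), coda /b/ ok → licit
/bweg.gjum/ — σ1 onset /bw/ (1→5 rises), coda /g/ ok; σ2 onset /gj/ (1→5 rises), coda /m/ ok → licit
/gzre.na/ — violates constraint (ii): syllable 1 onset /gzr/ has 3 consonants (> 2) → illicit

/rweg/, /zwur/, /bwe.kus/, /wuj.krub/, /bweg.gjum/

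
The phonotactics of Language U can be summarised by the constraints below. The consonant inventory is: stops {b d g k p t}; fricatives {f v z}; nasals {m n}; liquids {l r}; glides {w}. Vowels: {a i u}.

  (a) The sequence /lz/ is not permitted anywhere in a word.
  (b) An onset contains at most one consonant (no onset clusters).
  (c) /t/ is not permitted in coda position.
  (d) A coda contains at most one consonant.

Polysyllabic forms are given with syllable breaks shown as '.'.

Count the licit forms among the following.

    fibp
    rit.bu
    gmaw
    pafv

0

fibp — violates constraint (d): syllable 1 coda /bp/ has 2 consonants (> 1) → illicit
rit.bu — violates constraint (c): syllable 1 coda contains /t/ → illicit
gmaw — violates constraint (b): syllable 1 onset /gm/ has 2 consonants (> 1) → illicit
pafv — violates constraint (d): syllable 1 coda /fv/ has 2 consonants (> 1) → illicit
No form is licit → 0.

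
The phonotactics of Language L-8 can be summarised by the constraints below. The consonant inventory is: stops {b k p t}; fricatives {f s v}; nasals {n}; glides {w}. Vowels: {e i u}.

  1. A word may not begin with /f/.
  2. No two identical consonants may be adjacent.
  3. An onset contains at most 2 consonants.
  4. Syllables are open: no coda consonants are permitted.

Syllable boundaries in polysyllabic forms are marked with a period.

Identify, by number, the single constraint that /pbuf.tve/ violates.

/pbuf.tve/: syllable 1 coda /f/ has 1 consonant (> 0).
This is a violation of constraint 4: "Syllables are open: no coda consonants are permitted."
The remaining constraints (1, 2, 3) are satisfied.

4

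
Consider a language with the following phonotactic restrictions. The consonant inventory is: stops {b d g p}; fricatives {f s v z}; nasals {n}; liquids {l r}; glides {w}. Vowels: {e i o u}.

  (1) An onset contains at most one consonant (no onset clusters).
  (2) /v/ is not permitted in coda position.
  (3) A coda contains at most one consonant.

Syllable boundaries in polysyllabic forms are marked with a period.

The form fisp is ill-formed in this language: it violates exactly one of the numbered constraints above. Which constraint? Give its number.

fisp: syllable 1 coda /sp/ has 2 consonants (> 1).
This is a violation of constraint 3: "A coda contains at most one consonant."
The remaining constraints (1, 2) are satisfied.

3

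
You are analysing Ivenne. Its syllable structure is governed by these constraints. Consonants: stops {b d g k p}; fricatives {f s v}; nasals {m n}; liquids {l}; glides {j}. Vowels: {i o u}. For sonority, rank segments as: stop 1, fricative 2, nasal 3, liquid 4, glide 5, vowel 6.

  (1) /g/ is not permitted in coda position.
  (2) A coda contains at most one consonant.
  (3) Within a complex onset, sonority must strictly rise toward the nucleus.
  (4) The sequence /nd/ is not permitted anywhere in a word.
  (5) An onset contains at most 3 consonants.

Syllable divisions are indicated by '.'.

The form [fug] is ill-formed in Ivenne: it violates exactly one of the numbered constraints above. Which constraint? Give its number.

[fug]: syllable 1 coda contains /g/.
This is a violation of constraint 1: "/g/ is not permitted in coda position."
The remaining constraints (2, 3, 4, 5) are satisfied.

1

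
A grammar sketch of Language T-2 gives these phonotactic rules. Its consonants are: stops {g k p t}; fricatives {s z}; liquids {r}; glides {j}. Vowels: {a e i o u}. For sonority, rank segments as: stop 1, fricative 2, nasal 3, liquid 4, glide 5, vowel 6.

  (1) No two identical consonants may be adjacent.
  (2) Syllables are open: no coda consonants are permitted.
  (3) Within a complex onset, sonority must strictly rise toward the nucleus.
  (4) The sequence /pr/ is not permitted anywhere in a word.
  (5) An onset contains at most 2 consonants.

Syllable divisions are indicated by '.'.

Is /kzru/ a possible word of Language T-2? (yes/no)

/kzru/ — violates constraint 5: syllable 1 onset /kzr/ has 3 consonants (> 2) → phonotactically illegal

no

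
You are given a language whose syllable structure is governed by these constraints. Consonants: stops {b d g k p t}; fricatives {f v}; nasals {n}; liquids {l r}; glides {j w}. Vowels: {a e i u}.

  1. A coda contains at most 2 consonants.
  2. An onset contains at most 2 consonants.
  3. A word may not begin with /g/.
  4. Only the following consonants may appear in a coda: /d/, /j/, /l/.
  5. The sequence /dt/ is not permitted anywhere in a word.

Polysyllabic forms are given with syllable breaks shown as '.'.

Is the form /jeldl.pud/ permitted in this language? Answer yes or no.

/jeldl.pud/ — violates constraint 1: syllable 1 coda /ldl/ has 3 consonants (> 2) → not permitted

no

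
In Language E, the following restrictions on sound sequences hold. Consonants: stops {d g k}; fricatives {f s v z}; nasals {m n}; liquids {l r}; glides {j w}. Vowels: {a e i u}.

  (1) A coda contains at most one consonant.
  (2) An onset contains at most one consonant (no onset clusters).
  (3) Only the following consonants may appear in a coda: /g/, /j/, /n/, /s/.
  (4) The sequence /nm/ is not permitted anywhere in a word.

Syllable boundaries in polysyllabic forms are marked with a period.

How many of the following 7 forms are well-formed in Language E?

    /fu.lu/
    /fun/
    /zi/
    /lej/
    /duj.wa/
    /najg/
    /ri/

/fu.lu/ — σ1 onset /f/, coda /∅/ ok; σ2 onset /l/, coda /∅/ ok → well-formed
/fun/ — σ1 onset /f/, coda /n/ ok → well-formed
/zi/ — σ1 onset /z/, coda /∅/ ok → well-formed
/lej/ — σ1 onset /l/, coda /j/ ok → well-formed
/duj.wa/ — σ1 onset /d/, coda /j/ ok; σ2 onset /w/, coda /∅/ ok → well-formed
/najg/ — violates constraint 1: syllable 1 coda /jg/ has 2 consonants (> 1) → ill-formed
/ri/ — σ1 onset /r/, coda /∅/ ok → well-formed
Well-formed: /fu.lu/, /fun/, /zi/, /lej/, /duj.wa/, /ri/ → 6.

6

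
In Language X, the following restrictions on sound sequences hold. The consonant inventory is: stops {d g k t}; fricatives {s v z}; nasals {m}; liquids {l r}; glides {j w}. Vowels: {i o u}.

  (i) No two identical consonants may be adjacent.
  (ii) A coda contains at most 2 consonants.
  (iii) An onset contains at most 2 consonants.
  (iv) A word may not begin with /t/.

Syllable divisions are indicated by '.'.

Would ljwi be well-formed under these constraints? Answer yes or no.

ljwi — violates constraint (iii): syllable 1 onset /ljw/ has 3 consonants (> 2) → ill-formed

no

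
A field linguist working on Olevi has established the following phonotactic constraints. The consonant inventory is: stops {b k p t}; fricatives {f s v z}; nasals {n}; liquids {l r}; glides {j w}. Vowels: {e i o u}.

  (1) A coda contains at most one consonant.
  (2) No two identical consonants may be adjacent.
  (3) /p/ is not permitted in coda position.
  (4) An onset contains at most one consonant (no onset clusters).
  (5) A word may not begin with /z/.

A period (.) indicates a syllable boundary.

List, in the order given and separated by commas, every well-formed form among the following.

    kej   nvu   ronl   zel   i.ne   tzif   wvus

kej, i.ne

kej — σ1 onset /k/, coda /j/ ok → well-formed
nvu — violates constraint 4: syllable 1 onset /nv/ has 2 consonants (> 1) → ill-formed
ronl — violates constraint 1: syllable 1 coda /nl/ has 2 consonants (> 1) → ill-formed
zel — violates constraint 5: word begins with /z/ → ill-formed
i.ne — σ1 onset /∅/, coda /∅/ ok; σ2 onset /n/, coda /∅/ ok → well-formed
tzif — violates constraint 4: syllable 1 onset /tz/ has 2 consonants (> 1) → ill-formed
wvus — violates constraint 4: syllable 1 onset /wv/ has 2 consonants (> 1) → ill-formed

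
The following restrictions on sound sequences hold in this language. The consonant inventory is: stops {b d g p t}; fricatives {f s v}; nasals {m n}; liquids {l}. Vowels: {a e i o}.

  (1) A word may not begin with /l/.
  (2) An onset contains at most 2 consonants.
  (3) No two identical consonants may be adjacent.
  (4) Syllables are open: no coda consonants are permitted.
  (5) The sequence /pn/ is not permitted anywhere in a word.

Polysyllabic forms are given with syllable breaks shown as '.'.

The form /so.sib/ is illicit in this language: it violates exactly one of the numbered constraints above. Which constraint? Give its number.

/so.sib/: syllable 2 coda /b/ has 1 consonant (> 0).
This is a violation of constraint 4: "Syllables are open: no coda consonants are permitted."
The remaining constraints (1, 2, 3, 5) are satisfied.

4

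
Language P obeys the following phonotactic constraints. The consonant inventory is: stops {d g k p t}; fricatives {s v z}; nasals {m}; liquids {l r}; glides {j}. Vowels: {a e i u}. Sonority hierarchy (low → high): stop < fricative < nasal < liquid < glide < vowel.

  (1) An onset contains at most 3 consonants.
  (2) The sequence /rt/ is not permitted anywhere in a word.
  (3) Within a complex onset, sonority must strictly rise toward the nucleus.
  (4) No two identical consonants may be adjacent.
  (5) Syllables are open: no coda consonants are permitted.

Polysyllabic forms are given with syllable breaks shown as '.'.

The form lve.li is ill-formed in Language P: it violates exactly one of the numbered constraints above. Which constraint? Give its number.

lve.li: syllable 1 onset /lv/: /l/ (liquid, 4) → /v/ (fricative, 2) does not rise.
This is a violation of constraint 3: "Within a complex onset, sonority must strictly rise toward the nucleus."
The remaining constraints (1, 2, 4, 5) are satisfied.

3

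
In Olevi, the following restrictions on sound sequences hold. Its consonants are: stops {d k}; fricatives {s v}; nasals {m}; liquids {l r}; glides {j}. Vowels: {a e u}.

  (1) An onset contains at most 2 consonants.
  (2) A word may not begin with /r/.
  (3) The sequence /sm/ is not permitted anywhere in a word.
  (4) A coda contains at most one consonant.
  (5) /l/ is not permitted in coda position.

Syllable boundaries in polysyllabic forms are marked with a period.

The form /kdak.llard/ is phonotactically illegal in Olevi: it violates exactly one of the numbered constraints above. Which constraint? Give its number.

4

/kdak.llard/: syllable 2 coda /rd/ has 2 consonants (> 1).
This is a violation of constraint 4: "A coda contains at most one consonant."
The remaining constraints (1, 2, 3, 5) are satisfied.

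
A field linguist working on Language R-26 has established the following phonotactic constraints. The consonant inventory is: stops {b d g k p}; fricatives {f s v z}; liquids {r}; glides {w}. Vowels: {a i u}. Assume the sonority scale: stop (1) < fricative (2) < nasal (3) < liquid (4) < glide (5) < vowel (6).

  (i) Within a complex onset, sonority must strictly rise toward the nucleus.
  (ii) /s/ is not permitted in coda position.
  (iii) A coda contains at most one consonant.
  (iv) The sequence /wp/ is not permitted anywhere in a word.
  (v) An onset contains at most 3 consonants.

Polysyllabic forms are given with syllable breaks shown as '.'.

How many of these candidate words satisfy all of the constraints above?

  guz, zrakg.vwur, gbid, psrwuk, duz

2

guz — σ1 onset /g/, coda /z/ ok → well-formed
zrakg.vwur — violates constraint (iii): syllable 1 coda /kg/ has 2 consonants (> 1) → ill-formed
gbid — violates constraint (i): syllable 1 onset /gb/: /g/ (stop, 1) → /b/ (stop, 1) does not rise → ill-formed
psrwuk — violates constraint (v): syllable 1 onset /psrw/ has 4 consonants (> 3) → ill-formed
duz — σ1 onset /d/, coda /z/ ok → well-formed
Well-formed: guz, duz → 2.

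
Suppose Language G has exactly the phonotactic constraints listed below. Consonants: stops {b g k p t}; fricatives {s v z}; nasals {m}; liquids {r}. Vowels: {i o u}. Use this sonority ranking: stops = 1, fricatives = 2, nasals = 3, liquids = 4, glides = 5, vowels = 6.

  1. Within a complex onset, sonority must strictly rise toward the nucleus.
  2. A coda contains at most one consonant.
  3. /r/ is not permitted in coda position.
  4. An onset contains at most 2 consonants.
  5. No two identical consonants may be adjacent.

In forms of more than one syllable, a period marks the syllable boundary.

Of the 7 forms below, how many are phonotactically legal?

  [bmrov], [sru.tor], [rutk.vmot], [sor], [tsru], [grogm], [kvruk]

[bmrov] — violates constraint 4: syllable 1 onset /bmr/ has 3 consonants (> 2) → phonotactically illegal
[sru.tor] — violates constraint 3: syllable 2 coda contains /r/ → phonotactically illegal
[rutk.vmot] — violates constraint 2: syllable 1 coda /tk/ has 2 consonants (> 1) → phonotactically illegal
[sor] — violates constraint 3: syllable 1 coda contains /r/ → phonotactically illegal
[tsru] — violates constraint 4: syllable 1 onset /tsr/ has 3 consonants (> 2) → phonotactically illegal
[grogm] — violates constraint 2: syllable 1 coda /gm/ has 2 consonants (> 1) → phonotactically illegal
[kvruk] — violates constraint 4: syllable 1 onset /kvr/ has 3 consonants (> 2) → phonotactically illegal
No form is phonotactically legal → 0.

0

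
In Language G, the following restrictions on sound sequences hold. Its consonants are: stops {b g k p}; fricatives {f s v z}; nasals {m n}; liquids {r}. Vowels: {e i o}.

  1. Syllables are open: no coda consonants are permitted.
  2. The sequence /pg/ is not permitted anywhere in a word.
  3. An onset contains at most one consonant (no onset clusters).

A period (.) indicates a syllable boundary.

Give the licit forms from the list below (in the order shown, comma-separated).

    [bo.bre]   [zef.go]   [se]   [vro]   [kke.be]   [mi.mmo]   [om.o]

[se]

[bo.bre] — violates constraint 3: syllable 2 onset /br/ has 2 consonants (> 1) → illicit
[zef.go] — violates constraint 1: syllable 1 coda /f/ has 1 consonant (> 0) → illicit
[se] — σ1 onset /s/, coda /∅/ ok → licit
[vro] — violates constraint 3: syllable 1 onset /vr/ has 2 consonants (> 1) → illicit
[kke.be] — violates constraint 3: syllable 1 onset /kk/ has 2 consonants (> 1) → illicit
[mi.mmo] — violates constraint 3: syllable 2 onset /mm/ has 2 consonants (> 1) → illicit
[om.o] — violates constraint 1: syllable 1 coda /m/ has 1 consonant (> 0) → illicit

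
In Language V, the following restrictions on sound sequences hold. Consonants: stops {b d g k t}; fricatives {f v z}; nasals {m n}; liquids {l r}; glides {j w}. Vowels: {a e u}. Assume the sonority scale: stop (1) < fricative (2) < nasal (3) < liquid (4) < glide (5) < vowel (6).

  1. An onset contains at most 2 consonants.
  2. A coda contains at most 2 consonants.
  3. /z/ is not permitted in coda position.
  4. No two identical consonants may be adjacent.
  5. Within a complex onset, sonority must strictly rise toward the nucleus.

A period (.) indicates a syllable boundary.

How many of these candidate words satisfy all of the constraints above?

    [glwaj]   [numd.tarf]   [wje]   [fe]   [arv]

[glwaj] — violates constraint 1: syllable 1 onset /glw/ has 3 consonants (> 2) → illicit
[numd.tarf] — σ1 onset /n/, coda /md/ (2C) ok; σ2 onset /t/, coda /rf/ (2C) ok → licit
[wje] — violates constraint 5: syllable 1 onset /wj/: /w/ (glide, 5) → /j/ (glide, 5) does not rise → illicit
[fe] — σ1 onset /f/, coda /∅/ ok → licit
[arv] — σ1 onset /∅/, coda /rv/ (2C) ok → licit
Licit: [numd.tarf], [fe], [arv] → 3.

3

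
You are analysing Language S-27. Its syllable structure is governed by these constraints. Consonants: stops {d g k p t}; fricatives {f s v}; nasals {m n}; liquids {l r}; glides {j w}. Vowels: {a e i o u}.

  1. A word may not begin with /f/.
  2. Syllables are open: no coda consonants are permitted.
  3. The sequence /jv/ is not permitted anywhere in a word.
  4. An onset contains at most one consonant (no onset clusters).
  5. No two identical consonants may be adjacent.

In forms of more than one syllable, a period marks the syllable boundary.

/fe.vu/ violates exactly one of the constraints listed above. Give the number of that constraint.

/fe.vu/: word begins with /f/.
This is a violation of constraint 1: "A word may not begin with /f/."
The remaining constraints (2, 3, 4, 5) are satisfied.

1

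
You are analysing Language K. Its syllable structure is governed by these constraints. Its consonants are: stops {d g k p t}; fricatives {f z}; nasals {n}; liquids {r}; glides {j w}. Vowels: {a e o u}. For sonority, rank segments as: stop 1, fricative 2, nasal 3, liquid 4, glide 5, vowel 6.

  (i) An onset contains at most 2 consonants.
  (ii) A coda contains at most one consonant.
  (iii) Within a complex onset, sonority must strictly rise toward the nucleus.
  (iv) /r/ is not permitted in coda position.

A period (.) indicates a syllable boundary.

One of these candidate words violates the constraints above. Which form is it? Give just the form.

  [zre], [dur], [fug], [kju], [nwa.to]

[dur]

[zre] — σ1 onset /zr/ (2→4 rises), coda /∅/ ok → licit
[dur] — violates constraint (iv): syllable 1 coda contains /r/ → illicit
[fug] — σ1 onset /f/, coda /g/ ok → licit
[kju] — σ1 onset /kj/ (1→5 rises), coda /∅/ ok → licit
[nwa.to] — σ1 onset /nw/ (3→5 rises), coda /∅/ ok; σ2 onset /t/, coda /∅/ ok → licit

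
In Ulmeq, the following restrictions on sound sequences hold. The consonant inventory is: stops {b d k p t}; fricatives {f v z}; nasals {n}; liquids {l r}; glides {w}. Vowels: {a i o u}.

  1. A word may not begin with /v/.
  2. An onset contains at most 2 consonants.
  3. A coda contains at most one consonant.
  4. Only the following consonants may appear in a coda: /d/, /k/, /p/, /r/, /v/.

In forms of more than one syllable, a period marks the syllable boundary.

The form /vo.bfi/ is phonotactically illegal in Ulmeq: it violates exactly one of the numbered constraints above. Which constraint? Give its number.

1

/vo.bfi/: word begins with /v/.
This is a violation of constraint 1: "A word may not begin with /v/."
The remaining constraints (2, 3, 4) are satisfied.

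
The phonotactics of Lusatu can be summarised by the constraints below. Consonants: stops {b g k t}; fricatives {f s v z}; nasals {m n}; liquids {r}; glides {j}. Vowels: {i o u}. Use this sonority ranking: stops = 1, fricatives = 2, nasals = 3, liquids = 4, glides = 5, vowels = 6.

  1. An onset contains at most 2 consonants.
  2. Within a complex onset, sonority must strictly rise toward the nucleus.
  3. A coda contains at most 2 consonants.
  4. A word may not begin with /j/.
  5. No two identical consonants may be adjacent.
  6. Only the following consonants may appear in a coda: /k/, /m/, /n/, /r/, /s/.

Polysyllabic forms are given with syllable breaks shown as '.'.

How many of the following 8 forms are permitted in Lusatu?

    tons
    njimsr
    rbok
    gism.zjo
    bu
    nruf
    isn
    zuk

5

tons — σ1 onset /t/, coda /ns/ (2C) ok → permitted
njimsr — violates constraint 3: syllable 1 coda /msr/ has 3 consonants (> 2) → not permitted
rbok — violates constraint 2: syllable 1 onset /rb/: /r/ (liquid, 4) → /b/ (stop, 1) does not rise → not permitted
gism.zjo — σ1 onset /g/, coda /sm/ (2C) ok; σ2 onset /zj/ (2→5 rises), coda /∅/ ok → permitted
bu — σ1 onset /b/, coda /∅/ ok → permitted
nruf — violates constraint 6: syllable 1 coda contains /f/, which is not a licensed coda consonant → not permitted
isn — σ1 onset /∅/, coda /sn/ (2C) ok → permitted
zuk — σ1 onset /z/, coda /k/ ok → permitted
Permitted: tons, gism.zjo, bu, isn, zuk → 5.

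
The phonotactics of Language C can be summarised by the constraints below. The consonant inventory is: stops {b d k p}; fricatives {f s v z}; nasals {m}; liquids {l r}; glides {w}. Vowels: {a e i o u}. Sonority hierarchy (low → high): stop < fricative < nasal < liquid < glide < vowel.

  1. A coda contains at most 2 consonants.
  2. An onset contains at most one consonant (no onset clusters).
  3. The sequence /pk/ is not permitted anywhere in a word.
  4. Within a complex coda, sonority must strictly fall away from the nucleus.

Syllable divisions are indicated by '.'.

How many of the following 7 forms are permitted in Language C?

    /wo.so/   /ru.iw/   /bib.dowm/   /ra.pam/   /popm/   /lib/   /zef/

/wo.so/ — σ1 onset /w/, coda /∅/ ok; σ2 onset /s/, coda /∅/ ok → permitted
/ru.iw/ — σ1 onset /r/, coda /∅/ ok; σ2 onset /∅/, coda /w/ ok → permitted
/bib.dowm/ — σ1 onset /b/, coda /b/ ok; σ2 onset /d/, coda /wm/ (5→3 falls) ok → permitted
/ra.pam/ — σ1 onset /r/, coda /∅/ ok; σ2 onset /p/, coda /m/ ok → permitted
/popm/ — violates constraint 4: syllable 1 coda /pm/: /p/ (stop, 1) → /m/ (nasal, 3) does not fall → not permitted
/lib/ — σ1 onset /l/, coda /b/ ok → permitted
/zef/ — σ1 onset /z/, coda /f/ ok → permitted
Permitted: /wo.so/, /ru.iw/, /bib.dowm/, /ra.pam/, /lib/, /zef/ → 6.

6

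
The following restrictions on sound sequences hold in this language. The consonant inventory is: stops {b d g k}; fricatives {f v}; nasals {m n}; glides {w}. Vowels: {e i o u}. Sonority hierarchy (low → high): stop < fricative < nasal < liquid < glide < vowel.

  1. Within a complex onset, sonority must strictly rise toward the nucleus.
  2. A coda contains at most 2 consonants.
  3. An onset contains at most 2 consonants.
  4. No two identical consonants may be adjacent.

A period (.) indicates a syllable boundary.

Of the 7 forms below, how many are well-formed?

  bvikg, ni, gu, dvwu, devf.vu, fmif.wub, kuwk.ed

6

bvikg — σ1 onset /bv/ (1→2 rises), coda /kg/ (2C) ok → well-formed
ni — σ1 onset /n/, coda /∅/ ok → well-formed
gu — σ1 onset /g/, coda /∅/ ok → well-formed
dvwu — violates constraint 3: syllable 1 onset /dvw/ has 3 consonants (> 2) → ill-formed
devf.vu — σ1 onset /d/, coda /vf/ (2C) ok; σ2 onset /v/, coda /∅/ ok → well-formed
fmif.wub — σ1 onset /fm/ (2→3 rises), coda /f/ ok; σ2 onset /w/, coda /b/ ok → well-formed
kuwk.ed — σ1 onset /k/, coda /wk/ (2C) ok; σ2 onset /∅/, coda /d/ ok → well-formed
Well-formed: bvikg, ni, gu, devf.vu, fmif.wub, kuwk.ed → 6.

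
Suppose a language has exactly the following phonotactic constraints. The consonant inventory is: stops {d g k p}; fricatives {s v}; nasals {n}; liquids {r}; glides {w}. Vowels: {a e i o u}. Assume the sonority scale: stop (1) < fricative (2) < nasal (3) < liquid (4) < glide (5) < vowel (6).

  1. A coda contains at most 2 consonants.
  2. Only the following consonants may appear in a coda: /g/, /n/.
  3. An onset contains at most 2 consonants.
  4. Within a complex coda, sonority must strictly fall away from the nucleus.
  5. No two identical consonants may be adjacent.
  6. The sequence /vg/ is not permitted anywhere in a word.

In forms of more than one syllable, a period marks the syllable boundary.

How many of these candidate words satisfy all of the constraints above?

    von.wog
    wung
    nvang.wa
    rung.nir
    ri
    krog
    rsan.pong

von.wog — σ1 onset /v/, coda /n/ ok; σ2 onset /w/, coda /g/ ok → well-formed
wung — σ1 onset /w/, coda /ng/ (3→1 falls) ok → well-formed
nvang.wa — σ1 onset /nv/ (2C), coda /ng/ (3→1 falls) ok; σ2 onset /w/, coda /∅/ ok → well-formed
rung.nir — violates constraint 2: syllable 2 coda contains /r/, which is not a licensed coda consonant → ill-formed
ri — σ1 onset /r/, coda /∅/ ok → well-formed
krog — σ1 onset /kr/ (2C), coda /g/ ok → well-formed
rsan.pong — σ1 onset /rs/ (2C), coda /n/ ok; σ2 onset /p/, coda /ng/ (3→1 falls) ok → well-formed
Well-formed: von.wog, wung, nvang.wa, ri, krog, rsan.pong → 6.

6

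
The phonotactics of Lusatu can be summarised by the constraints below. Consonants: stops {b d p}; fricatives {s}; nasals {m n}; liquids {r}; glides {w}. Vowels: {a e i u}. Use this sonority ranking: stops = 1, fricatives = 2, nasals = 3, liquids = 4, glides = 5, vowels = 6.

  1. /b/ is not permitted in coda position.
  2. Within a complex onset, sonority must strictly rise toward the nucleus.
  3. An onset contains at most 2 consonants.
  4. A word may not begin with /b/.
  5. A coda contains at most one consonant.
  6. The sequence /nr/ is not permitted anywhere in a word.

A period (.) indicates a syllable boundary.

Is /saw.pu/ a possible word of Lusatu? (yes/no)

yes

/saw.pu/ — σ1 onset /s/, coda /w/ ok; σ2 onset /p/, coda /∅/ ok → well-formed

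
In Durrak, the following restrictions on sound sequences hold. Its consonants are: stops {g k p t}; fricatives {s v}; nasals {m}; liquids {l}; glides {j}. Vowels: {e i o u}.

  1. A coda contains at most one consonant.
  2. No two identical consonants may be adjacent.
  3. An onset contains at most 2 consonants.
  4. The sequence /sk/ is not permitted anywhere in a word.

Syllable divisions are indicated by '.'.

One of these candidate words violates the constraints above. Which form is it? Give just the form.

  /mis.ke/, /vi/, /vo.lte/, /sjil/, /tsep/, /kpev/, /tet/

/mis.ke/ — violates constraint 4: contains banned sequence /sk/ → ill-formed
/vi/ — σ1 onset /v/, coda /∅/ ok → well-formed
/vo.lte/ — σ1 onset /v/, coda /∅/ ok; σ2 onset /lt/ (2C), coda /∅/ ok → well-formed
/sjil/ — σ1 onset /sj/ (2C), coda /l/ ok → well-formed
/tsep/ — σ1 onset /ts/ (2C), coda /p/ ok → well-formed
/kpev/ — σ1 onset /kp/ (2C), coda /v/ ok → well-formed
/tet/ — σ1 onset /t/, coda /t/ ok → well-formed

/mis.ke/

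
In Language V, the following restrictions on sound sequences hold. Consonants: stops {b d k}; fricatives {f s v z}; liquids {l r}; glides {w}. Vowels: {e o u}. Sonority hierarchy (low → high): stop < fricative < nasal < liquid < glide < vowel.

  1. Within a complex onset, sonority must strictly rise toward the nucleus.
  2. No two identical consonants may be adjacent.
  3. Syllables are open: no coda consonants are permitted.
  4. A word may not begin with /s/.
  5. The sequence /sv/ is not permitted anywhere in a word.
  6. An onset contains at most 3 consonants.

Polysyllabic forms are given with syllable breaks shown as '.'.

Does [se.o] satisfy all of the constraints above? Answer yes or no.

[se.o] — violates constraint 4: word begins with /s/ → ill-formed

no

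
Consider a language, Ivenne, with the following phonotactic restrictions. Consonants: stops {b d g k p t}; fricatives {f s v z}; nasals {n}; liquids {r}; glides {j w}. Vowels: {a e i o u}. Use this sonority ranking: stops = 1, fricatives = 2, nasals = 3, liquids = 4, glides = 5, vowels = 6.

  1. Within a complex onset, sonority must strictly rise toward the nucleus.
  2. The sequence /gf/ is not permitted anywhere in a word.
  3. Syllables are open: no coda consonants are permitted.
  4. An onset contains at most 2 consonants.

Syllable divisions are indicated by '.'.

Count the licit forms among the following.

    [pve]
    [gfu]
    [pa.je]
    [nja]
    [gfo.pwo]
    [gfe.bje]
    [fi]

[pve] — σ1 onset /pv/ (1→2 rises), coda /∅/ ok → licit
[gfu] — violates constraint 2: contains banned sequence /gf/ → illicit
[pa.je] — σ1 onset /p/, coda /∅/ ok; σ2 onset /j/, coda /∅/ ok → licit
[nja] — σ1 onset /nj/ (3→5 rises), coda /∅/ ok → licit
[gfo.pwo] — violates constraint 2: contains banned sequence /gf/ → illicit
[gfe.bje] — violates constraint 2: contains banned sequence /gf/ → illicit
[fi] — σ1 onset /f/, coda /∅/ ok → licit
Licit: [pve], [pa.je], [nja], [fi] → 4.

4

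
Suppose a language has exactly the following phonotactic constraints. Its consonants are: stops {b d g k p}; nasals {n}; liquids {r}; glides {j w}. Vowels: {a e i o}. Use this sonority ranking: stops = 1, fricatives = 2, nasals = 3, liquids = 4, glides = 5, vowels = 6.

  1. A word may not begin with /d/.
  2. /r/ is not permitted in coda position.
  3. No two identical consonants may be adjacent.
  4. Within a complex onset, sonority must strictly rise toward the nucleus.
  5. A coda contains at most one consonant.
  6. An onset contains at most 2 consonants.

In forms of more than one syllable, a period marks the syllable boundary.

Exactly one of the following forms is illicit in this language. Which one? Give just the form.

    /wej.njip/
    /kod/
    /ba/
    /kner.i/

/wej.njip/ — σ1 onset /w/, coda /j/ ok; σ2 onset /nj/ (3→5 rises), coda /p/ ok → licit
/kod/ — σ1 onset /k/, coda /d/ ok → licit
/ba/ — σ1 onset /b/, coda /∅/ ok → licit
/kner.i/ — violates constraint 2: syllable 1 coda contains /r/ → illicit

/kner.i/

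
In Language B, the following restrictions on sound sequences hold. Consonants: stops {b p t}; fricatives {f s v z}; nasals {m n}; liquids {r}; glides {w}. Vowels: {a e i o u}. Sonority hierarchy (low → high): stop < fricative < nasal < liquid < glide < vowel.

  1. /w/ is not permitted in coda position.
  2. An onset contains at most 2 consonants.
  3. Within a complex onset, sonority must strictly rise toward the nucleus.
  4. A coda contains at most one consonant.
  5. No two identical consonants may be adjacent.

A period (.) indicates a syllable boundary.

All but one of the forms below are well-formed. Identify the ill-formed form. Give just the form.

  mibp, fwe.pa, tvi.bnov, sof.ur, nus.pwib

mibp — violates constraint 4: syllable 1 coda /bp/ has 2 consonants (> 1) → ill-formed
fwe.pa — σ1 onset /fw/ (2→5 rises), coda /∅/ ok; σ2 onset /p/, coda /∅/ ok → well-formed
tvi.bnov — σ1 onset /tv/ (1→2 rises), coda /∅/ ok; σ2 onset /bn/ (1→3 rises), coda /v/ ok → well-formed
sof.ur — σ1 onset /s/, coda /f/ ok; σ2 onset /∅/, coda /r/ ok → well-formed
nus.pwib — σ1 onset /n/, coda /s/ ok; σ2 onset /pw/ (1→5 rises), coda /b/ ok → well-formed

mibp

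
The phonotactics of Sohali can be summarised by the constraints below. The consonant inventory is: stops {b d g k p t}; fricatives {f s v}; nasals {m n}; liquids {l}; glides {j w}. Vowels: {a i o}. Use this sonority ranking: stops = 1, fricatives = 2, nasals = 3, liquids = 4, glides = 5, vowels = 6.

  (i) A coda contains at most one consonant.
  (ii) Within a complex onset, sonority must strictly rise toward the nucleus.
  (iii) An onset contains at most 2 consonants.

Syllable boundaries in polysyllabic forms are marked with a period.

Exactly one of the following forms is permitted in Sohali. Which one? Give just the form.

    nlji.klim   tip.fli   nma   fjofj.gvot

tip.fli

nlji.klim — violates constraint (iii): syllable 1 onset /nlj/ has 3 consonants (> 2) → not permitted
tip.fli — σ1 onset /t/, coda /p/ ok; σ2 onset /fl/ (2→4 rises), coda /∅/ ok → permitted
nma — violates constraint (ii): syllable 1 onset /nm/: /n/ (nasal, 3) → /m/ (nasal, 3) does not rise → not permitted
fjofj.gvot — violates constraint (i): syllable 1 coda /fj/ has 2 consonants (> 1) → not permitted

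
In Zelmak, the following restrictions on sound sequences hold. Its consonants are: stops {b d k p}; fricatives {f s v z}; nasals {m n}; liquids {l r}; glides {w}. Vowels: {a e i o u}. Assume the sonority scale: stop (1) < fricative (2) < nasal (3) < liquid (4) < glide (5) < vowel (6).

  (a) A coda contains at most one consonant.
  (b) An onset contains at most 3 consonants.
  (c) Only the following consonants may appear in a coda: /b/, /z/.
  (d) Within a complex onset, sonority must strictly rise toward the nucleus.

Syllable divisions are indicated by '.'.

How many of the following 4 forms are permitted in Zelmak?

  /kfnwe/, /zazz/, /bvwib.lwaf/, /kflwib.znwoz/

0

/kfnwe/ — violates constraint (b): syllable 1 onset /kfnw/ has 4 consonants (> 3) → not permitted
/zazz/ — violates constraint (a): syllable 1 coda /zz/ has 2 consonants (> 1) → not permitted
/bvwib.lwaf/ — violates constraint (c): syllable 2 coda contains /f/, which is not a licensed coda consonant → not permitted
/kflwib.znwoz/ — violates constraint (b): syllable 1 onset /kflw/ has 4 consonants (> 3) → not permitted
No form is permitted → 0.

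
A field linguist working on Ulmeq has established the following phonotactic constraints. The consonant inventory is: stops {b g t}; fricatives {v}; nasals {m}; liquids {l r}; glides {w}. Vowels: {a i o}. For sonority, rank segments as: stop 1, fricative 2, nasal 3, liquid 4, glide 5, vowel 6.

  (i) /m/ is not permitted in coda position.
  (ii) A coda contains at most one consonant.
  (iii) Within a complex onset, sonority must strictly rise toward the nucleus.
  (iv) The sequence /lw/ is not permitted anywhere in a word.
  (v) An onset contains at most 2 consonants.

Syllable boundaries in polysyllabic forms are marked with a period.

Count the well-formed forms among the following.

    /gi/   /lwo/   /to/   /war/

/gi/ — σ1 onset /g/, coda /∅/ ok → well-formed
/lwo/ — violates constraint (iv): contains banned sequence /lw/ → ill-formed
/to/ — σ1 onset /t/, coda /∅/ ok → well-formed
/war/ — σ1 onset /w/, coda /r/ ok → well-formed
Well-formed: /gi/, /to/, /war/ → 3.

3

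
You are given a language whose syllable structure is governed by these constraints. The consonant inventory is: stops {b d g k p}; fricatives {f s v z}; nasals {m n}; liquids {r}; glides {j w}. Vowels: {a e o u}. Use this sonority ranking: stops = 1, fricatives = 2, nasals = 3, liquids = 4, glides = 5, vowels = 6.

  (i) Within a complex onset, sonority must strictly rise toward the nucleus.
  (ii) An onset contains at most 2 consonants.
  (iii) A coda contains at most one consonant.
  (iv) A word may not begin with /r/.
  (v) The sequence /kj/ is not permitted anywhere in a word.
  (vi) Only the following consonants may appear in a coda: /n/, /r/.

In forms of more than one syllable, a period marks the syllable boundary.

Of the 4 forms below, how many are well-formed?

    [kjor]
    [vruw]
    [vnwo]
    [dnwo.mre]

[kjor] — violates constraint (v): contains banned sequence /kj/ → ill-formed
[vruw] — violates constraint (vi): syllable 1 coda contains /w/, which is not a licensed coda consonant → ill-formed
[vnwo] — violates constraint (ii): syllable 1 onset /vnw/ has 3 consonants (> 2) → ill-formed
[dnwo.mre] — violates constraint (ii): syllable 1 onset /dnw/ has 3 consonants (> 2) → ill-formed
No form is well-formed → 0.

0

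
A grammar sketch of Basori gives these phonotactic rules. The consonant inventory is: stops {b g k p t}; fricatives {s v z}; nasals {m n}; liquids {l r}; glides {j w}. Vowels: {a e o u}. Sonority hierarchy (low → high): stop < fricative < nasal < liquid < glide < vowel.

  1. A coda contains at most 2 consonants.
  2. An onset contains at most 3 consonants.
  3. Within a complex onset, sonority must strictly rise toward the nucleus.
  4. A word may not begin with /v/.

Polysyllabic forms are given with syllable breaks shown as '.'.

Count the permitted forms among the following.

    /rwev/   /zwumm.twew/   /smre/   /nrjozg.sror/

4

/rwev/ — σ1 onset /rw/ (4→5 rises), coda /v/ ok → permitted
/zwumm.twew/ — σ1 onset /zw/ (2→5 rises), coda /mm/ (2C) ok; σ2 onset /tw/ (1→5 rises), coda /w/ ok → permitted
/smre/ — σ1 onset /smr/ (2→3→4 rises), coda /∅/ ok → permitted
/nrjozg.sror/ — σ1 onset /nrj/ (3→4→5 rises), coda /zg/ (2C) ok; σ2 onset /sr/ (2→4 rises), coda /r/ ok → permitted
Permitted: /rwev/, /zwumm.twew/, /smre/, /nrjozg.sror/ → 4.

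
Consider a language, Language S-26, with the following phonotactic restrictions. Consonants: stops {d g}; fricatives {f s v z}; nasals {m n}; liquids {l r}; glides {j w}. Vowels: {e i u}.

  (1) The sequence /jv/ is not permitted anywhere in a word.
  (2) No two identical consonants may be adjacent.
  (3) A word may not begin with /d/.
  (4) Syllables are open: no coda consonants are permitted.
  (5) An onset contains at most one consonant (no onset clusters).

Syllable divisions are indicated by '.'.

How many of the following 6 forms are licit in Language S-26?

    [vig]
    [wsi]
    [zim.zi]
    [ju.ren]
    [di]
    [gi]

[vig] — violates constraint 4: syllable 1 coda /g/ has 1 consonant (> 0) → illicit
[wsi] — violates constraint 5: syllable 1 onset /ws/ has 2 consonants (> 1) → illicit
[zim.zi] — violates constraint 4: syllable 1 coda /m/ has 1 consonant (> 0) → illicit
[ju.ren] — violates constraint 4: syllable 2 coda /n/ has 1 consonant (> 0) → illicit
[di] — violates constraint 3: word begins with /d/ → illicit
[gi] — σ1 onset /g/, coda /∅/ ok → licit
Licit: [gi] → 1.

1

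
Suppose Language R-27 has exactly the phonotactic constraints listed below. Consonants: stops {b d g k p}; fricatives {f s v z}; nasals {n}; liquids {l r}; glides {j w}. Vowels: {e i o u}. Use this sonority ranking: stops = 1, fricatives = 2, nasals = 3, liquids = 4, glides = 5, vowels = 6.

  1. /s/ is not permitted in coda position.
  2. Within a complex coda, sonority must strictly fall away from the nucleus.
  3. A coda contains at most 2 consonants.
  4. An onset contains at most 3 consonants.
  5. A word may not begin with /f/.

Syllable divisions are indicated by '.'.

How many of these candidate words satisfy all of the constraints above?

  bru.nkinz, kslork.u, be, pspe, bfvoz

bru.nkinz — σ1 onset /br/ (2C), coda /∅/ ok; σ2 onset /nk/ (2C), coda /nz/ (3→2 falls) ok → well-formed
kslork.u — σ1 onset /ksl/ (3C), coda /rk/ (4→1 falls) ok; σ2 onset /∅/, coda /∅/ ok → well-formed
be — σ1 onset /b/, coda /∅/ ok → well-formed
pspe — σ1 onset /psp/ (3C), coda /∅/ ok → well-formed
bfvoz — σ1 onset /bfv/ (3C), coda /z/ ok → well-formed
Well-formed: bru.nkinz, kslork.u, be, pspe, bfvoz → 5.

5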